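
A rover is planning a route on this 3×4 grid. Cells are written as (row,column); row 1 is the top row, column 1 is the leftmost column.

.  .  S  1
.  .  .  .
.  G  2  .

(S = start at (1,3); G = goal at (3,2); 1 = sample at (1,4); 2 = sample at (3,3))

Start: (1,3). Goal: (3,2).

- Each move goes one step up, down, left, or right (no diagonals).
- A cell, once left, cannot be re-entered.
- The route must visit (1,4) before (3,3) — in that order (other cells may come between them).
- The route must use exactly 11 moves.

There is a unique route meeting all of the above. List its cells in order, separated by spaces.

The waypoints must appear in the order (1,4), (3,3), with no cell reused.
Route from (1,3): right to (1,4), 2× down (reaching (3,4)), left to (3,3), up to (2,3), left to (2,2), up to (1,2), left to (1,1), 2× down (reaching (3,1)), right to (3,2) — 11 moves in all.
Check: order respected (1 at step 1, 2 at step 4); 11 moves as required.

(1,3) (1,4) (2,4) (3,4) (3,3) (2,3) (2,2) (1,2) (1,1) (2,1) (3,1) (3,2)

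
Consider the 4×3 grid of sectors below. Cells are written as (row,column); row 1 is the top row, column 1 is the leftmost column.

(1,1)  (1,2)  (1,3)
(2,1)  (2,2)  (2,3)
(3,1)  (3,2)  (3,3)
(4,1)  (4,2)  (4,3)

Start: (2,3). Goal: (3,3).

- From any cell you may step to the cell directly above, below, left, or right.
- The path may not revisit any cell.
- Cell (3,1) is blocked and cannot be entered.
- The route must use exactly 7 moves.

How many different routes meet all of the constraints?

Need simple routes of exactly 7 moves from (2,3) to (3,3) (Manhattan distance 1, so 3 moves are spent on a detour and 3 undoing it).
Enumerating: (2,3) (1,3) (1,2) (2,2) (3,2) (4,2) (4,3) (3,3) | (2,3) (1,3) (1,2) (1,1) (2,1) (2,2) (3,2) (3,3).
That gives 2 routes.

2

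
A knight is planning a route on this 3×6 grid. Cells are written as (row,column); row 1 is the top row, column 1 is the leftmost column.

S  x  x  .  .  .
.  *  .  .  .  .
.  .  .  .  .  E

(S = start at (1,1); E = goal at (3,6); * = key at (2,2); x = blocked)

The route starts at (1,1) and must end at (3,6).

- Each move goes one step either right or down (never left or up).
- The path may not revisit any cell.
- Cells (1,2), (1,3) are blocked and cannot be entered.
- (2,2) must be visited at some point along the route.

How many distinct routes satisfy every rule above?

A right/down-only route from (1,1) to (3,6) makes exactly 2 down-moves and 5 right-moves in some order.
With no other constraints that would be C(7,2) = 21 routes.
Split at (2,2) and multiply the segment counts (each segment already excludes blocked cells): (1,1)→(2,2): 1; (2,2)→(3,6): 5; product = 5.
That gives 5 routes.

5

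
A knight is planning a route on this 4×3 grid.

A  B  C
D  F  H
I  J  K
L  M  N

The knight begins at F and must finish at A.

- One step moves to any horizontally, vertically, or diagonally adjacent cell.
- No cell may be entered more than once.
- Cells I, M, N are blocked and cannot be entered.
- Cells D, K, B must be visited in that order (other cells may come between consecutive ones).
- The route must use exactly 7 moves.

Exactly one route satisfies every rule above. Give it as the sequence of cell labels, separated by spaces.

The waypoints must appear in the order D, K, B, with no cell reused.
Route from F: left 1 to D, down-right 1 to J, right 1 to K, up 2 to C, left 2 to A — 7 moves in all.
Check: order respected (D at step 1, K at step 3, B at step 6); 7 moves as required.

F D J K H C B A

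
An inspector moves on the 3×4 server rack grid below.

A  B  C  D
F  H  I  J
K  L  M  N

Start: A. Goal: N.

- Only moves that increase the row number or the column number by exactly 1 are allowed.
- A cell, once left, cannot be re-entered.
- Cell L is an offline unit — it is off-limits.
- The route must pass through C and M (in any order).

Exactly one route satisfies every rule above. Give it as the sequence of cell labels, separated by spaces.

Moves only go right or down, so the column and row indices never decrease.
Route from A: 2× right (reaching C), 2× down (reaching M), right to N — 5 moves in all.
Check: all required cells visited.

A B C I M N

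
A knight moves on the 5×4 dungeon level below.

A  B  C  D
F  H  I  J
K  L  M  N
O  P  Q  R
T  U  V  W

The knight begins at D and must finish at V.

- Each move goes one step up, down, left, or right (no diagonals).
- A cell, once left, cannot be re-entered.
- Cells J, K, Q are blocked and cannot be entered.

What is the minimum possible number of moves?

7

The Manhattan distance from D to V is |1−5| + |4−3| = 5, so at least 5 moves are needed.
That bound ignores the blocked cells. Measuring each leg by the fewest moves that actually steer around them (D→V: 7) raises the lower bound to 7.
A route of 7 moves exists: D → C → I → M → L → P → U → V.
Since 7 matches that lower bound, it is optimal.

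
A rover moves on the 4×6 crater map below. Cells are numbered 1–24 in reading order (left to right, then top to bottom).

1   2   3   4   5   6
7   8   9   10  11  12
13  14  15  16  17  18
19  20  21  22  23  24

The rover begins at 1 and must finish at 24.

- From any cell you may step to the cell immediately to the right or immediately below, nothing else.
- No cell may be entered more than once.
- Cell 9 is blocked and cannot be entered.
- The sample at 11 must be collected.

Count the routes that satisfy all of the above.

6

A right/down-only route from 1 to 24 makes exactly 3 down-moves and 5 right-moves in some order.
With no other constraints that would be C(8,3) = 56 routes.
Split at 11 and multiply the segment counts (each segment already excludes blocked cells): 1→11: 2; 11→24: 3; product = 6.
That gives 6 routes.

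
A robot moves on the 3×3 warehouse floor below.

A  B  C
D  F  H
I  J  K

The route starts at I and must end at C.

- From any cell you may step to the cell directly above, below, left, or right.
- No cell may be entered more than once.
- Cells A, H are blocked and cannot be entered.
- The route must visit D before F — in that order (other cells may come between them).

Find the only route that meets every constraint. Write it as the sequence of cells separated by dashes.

The waypoints must appear in the order D, F, with no cell reused.
Route from I: up 1 to D, right 1 to F, up 1 to B, right 1 to C — 4 moves in all.
Check: order respected (D at step 1, F at step 2).

I - D - F - B - C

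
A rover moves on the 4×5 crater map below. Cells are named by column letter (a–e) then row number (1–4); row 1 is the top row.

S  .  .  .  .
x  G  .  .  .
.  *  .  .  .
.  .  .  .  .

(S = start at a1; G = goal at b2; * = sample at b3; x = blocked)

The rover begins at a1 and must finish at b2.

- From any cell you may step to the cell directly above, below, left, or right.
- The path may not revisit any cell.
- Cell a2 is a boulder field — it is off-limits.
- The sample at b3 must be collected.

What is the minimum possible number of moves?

6

Any route passes through b3 somewhere between a1 and b2. Summing Manhattan distances along the two legs (a1 → b3 → b2) gives a lower bound of 3 + 1 = 4 moves.
The shortest route satisfying every rule uses 6 moves: a1 → b1 → c1 → c2 → c3 → b3 → b2.
The bound of 4 isn't tight here; checking systematically, no route of length 4 through 5 satisfies every constraint, so 6 is the minimum.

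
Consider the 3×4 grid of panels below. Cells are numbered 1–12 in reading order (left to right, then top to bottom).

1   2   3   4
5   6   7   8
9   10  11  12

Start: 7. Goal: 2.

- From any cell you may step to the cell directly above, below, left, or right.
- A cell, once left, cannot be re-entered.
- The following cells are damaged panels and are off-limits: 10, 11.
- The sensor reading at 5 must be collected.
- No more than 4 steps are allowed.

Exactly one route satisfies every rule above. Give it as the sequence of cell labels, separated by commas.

7, 6, 5, 1, 2

Any route must reach 5 and still end at 2 within 4 moves, so the order of the required stops is forced.
Route from 7: 2× left (reaching 5), up to 1, right to 2 — 4 moves in all.
Check: all required cells visited; 4 ≤ 4 moves.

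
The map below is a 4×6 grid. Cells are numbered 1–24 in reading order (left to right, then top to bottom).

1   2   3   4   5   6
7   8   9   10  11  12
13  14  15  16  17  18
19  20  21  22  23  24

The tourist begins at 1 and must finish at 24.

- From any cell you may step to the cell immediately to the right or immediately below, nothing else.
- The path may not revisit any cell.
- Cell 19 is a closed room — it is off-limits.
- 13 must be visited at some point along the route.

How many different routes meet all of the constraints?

A right/down-only route from 1 to 24 makes exactly 3 down-moves and 5 right-moves in some order.
With no other constraints that would be C(8,3) = 56 routes.
Split at 13 and multiply the segment counts (each segment already excludes blocked cells): 1→13: 1; 13→24: 5; product = 5.
That gives 5 routes.

5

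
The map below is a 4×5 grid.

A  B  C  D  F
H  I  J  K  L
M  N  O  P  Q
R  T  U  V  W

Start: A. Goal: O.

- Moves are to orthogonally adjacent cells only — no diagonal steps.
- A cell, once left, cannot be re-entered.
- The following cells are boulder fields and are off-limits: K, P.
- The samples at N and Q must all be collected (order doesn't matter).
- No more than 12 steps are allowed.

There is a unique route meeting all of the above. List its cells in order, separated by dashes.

A - B - C - D - F - L - Q - W - V - U - T - N - O

The budget equals the shortest possible length, so every move has to be on a shortest route through the required cells.
Route from A: right 4 to F, down 3 to W, left 3 to T, up 1 to N, right 1 to O — 12 moves in all.
Check: all required cells visited; 12 ≤ 12 moves.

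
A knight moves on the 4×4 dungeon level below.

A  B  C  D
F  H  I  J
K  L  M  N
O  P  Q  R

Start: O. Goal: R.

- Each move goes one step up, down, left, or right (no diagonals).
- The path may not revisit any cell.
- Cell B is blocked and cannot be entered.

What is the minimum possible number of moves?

The Manhattan distance from O to R is |4−4| + |1−4| = 3, so at least 3 moves are needed.
A route of 3 moves achieves this: O → P → Q → R.
Since 3 matches the lower bound, it is optimal.

3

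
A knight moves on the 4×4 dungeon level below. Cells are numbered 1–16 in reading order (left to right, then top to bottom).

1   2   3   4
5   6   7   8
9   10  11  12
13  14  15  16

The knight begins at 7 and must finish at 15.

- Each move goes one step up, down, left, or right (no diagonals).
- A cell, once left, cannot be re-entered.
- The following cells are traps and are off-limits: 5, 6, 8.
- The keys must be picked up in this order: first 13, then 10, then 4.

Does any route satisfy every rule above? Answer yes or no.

4 must be visited but has only one open neighbour (3), and it is neither the start nor the goal — the route would have to enter and leave through 3, re-entering it.

no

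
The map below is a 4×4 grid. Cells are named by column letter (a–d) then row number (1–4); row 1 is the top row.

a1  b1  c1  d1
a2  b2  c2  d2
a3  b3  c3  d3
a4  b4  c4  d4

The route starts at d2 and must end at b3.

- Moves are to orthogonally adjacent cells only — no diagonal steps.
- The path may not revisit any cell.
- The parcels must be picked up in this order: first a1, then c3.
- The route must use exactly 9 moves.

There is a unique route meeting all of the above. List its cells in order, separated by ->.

d2 -> d1 -> c1 -> b1 -> a1 -> a2 -> b2 -> c2 -> c3 -> b3

The waypoints must appear in the order a1, c3, with no cell reused.
Route from d2: up to d1, 3× left (reaching a1), down to a2, 2× right (reaching c2), down to c3, left to b3 — 9 moves in all.
Check: order respected (a1 at step 4, c3 at step 8); 9 moves as required.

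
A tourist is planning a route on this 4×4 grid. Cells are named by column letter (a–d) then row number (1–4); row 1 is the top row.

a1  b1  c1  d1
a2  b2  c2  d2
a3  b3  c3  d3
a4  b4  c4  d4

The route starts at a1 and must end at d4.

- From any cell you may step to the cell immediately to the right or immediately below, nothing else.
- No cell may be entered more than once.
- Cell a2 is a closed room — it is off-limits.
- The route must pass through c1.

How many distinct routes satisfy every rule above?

4

A right/down-only route from a1 to d4 makes exactly 3 down-moves and 3 right-moves in some order.
With no other constraints that would be C(6,3) = 20 routes.
Split at c1 and multiply the segment counts (each segment already excludes blocked cells): a1→c1: 1; c1→d4: 4; product = 4.
That gives 4 routes.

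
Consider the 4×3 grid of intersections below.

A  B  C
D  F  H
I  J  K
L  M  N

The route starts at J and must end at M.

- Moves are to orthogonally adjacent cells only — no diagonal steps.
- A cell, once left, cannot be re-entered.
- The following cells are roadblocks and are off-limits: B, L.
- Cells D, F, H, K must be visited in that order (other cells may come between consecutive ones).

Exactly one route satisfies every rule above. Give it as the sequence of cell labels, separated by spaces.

J I D F H K N M

The waypoints must appear in the order D, F, H, K, with no cell reused.
Route from J: left 1 to I, up 1 to D, right 2 to H, down 2 to N, left 1 to M — 7 moves in all.
Check: order respected (D at step 2, F at step 3, H at step 4, K at step 5).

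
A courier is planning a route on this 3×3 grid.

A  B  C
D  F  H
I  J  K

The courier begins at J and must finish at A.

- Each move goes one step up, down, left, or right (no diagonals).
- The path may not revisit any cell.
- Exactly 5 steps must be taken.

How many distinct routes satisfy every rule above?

Need simple routes of exactly 5 moves from J to A (Manhattan distance 3, so 1 moves are spent on a detour and 1 undoing it).
Enumerating: J F H C B A | J I D F B A | J K H C B A | J K H F B A | J K H F D A.
That gives 5 routes.

5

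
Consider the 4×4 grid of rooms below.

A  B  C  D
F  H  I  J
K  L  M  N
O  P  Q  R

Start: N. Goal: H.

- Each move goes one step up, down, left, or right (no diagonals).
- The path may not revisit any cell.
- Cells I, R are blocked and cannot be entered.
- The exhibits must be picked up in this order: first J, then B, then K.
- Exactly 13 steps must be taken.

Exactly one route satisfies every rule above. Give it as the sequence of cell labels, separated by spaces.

The waypoints must appear in the order J, B, K, with no cell reused.
Route from N: 2× up (reaching D), 3× left (reaching A), 3× down (reaching O), 2× right (reaching Q), up to M, left to L, up to H — 13 moves in all.
Check: order respected (J at step 1, B at step 4, K at step 7); 13 moves as required.

N J D C B A F K O P Q M L H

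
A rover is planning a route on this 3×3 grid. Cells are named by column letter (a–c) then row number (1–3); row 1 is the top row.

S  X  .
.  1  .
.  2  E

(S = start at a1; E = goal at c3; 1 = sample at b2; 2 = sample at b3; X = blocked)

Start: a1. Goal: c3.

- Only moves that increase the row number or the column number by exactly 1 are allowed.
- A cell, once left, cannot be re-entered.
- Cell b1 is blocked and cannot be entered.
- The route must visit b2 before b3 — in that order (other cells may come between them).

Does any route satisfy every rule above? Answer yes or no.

One route that works: a1 → a2 → b2 → b3 → c3.

yes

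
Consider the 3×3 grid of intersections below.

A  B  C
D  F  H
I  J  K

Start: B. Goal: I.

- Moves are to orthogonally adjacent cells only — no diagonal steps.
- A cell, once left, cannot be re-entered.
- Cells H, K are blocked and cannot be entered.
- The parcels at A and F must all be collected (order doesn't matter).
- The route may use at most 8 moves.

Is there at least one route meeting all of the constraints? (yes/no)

One route that works: B → A → D → F → J → I.

yes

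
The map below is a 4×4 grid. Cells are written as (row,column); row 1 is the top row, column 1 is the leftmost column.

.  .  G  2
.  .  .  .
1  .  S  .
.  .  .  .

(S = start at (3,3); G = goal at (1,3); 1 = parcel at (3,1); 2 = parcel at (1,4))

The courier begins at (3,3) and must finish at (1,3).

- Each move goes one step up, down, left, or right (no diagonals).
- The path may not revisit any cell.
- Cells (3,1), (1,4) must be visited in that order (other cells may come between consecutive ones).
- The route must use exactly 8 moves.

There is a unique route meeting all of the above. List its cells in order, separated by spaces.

The waypoints must appear in the order (3,1), (1,4), with no cell reused.
Route from (3,3): 2× left (reaching (3,1)), up to (2,1), 3× right (reaching (2,4)), up to (1,4), left to (1,3) — 8 moves in all.
Check: order respected (1 at step 2, 2 at step 7); 8 moves as required.

(3,3) (3,2) (3,1) (2,1) (2,2) (2,3) (2,4) (1,4) (1,3)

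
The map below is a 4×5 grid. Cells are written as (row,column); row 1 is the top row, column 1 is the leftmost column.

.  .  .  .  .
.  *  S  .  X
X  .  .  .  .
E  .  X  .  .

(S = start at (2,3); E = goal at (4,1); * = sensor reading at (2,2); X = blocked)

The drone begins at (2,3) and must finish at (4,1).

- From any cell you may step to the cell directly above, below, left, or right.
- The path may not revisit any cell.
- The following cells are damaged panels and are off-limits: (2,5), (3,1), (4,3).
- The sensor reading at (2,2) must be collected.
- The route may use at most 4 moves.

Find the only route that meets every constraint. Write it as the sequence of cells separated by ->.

Any route must reach (2,2) and still end at (4,1) within 4 moves, so the order of the required stops is forced.
Route from (2,3): left 1 to (2,2), down 2 to (4,2), left 1 to (4,1) — 4 moves in all.
Check: all required cells visited; 4 ≤ 4 moves.

(2,3) -> (2,2) -> (3,2) -> (4,2) -> (4,1)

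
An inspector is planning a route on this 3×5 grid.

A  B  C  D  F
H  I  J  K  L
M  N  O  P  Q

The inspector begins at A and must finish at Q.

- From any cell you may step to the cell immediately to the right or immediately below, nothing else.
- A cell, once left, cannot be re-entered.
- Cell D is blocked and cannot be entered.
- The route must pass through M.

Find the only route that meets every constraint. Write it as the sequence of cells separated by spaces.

Moves only go right or down, so the column and row indices never decrease.
Route from A: 2× down (reaching M), 4× right (reaching Q) — 6 moves in all.
Check: all required cells visited.

A H M N O P Q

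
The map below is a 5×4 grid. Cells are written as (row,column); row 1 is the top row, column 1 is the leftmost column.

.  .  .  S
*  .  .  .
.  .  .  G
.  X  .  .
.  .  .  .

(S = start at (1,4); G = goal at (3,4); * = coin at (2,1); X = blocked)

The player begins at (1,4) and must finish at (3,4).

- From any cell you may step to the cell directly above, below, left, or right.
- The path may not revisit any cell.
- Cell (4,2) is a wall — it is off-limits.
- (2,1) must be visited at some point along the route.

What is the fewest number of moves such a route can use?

8

Any route passes through (2,1) somewhere between (1,4) and (3,4). Summing Manhattan distances along the two legs ((1,4) → (2,1) → (3,4)) gives a lower bound of 4 + 4 = 8 moves.
A route of 8 moves achieves this: (1,4) → (2,4) → (2,3) → (2,2) → (2,1) → (3,1) → (3,2) → (3,3) → (3,4).
Since 8 matches the lower bound, it is optimal.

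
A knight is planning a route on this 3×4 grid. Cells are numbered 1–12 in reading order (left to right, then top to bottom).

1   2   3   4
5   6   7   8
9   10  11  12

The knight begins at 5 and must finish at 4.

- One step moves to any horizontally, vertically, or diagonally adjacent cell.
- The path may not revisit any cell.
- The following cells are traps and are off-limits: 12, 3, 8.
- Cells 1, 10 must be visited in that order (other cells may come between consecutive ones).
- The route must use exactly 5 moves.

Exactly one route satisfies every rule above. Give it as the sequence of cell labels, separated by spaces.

The waypoints must appear in the order 1, 10, with no cell reused.
Route from 5: up to 1, down-right to 6, down to 10, 2× up-right (reaching 4) — 5 moves in all.
Check: order respected (1 at step 1, 10 at step 3); 5 moves as required.

5 1 6 10 7 4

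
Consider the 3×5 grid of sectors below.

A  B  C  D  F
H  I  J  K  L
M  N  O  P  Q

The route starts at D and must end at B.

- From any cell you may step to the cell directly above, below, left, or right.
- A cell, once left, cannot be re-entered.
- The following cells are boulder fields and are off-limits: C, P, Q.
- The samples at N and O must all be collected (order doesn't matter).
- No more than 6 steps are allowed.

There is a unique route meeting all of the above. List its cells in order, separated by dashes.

D - K - J - O - N - I - B

The 6-move cap with required stops at N, O leaves no slack for detours.
Route from D: down 1 to K, left 1 to J, down 1 to O, left 1 to N, up 2 to B — 6 moves in all.
Check: all required cells visited; 6 ≤ 6 moves.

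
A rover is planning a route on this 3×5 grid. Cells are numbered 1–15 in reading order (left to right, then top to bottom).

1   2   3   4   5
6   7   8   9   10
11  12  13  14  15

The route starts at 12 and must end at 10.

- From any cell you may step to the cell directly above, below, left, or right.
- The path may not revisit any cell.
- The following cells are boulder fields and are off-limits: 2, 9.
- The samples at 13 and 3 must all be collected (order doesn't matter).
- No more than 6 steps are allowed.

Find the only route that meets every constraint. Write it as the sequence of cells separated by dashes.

Any route must reach 13 and 3 and still end at 10 within 6 moves, so the order of the required stops is forced.
Route from 12: right 1 to 13, up 2 to 3, right 2 to 5, down 1 to 10 — 6 moves in all.
Check: all required cells visited; 6 ≤ 6 moves.

12 - 13 - 8 - 3 - 4 - 5 - 10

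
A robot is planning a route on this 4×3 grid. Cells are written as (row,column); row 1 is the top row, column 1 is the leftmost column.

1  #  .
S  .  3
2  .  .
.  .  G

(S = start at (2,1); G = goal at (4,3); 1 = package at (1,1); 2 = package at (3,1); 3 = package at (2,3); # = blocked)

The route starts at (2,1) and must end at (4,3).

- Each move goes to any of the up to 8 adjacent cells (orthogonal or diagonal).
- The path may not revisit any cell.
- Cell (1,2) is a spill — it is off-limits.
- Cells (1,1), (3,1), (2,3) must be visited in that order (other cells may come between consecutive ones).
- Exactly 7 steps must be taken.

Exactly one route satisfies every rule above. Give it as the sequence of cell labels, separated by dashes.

(2,1) - (1,1) - (2,2) - (3,1) - (3,2) - (2,3) - (3,3) - (4,3)

The waypoints must appear in the order (1,1), (3,1), (2,3), with no cell reused.
Route from (2,1): up 1 to (1,1), down-right 1 to (2,2), down-left 1 to (3,1), right 1 to (3,2), up-right 1 to (2,3), down 2 to (4,3) — 7 moves in all.
Check: order respected (1 at step 1, 2 at step 3, 3 at step 5); 7 moves as required.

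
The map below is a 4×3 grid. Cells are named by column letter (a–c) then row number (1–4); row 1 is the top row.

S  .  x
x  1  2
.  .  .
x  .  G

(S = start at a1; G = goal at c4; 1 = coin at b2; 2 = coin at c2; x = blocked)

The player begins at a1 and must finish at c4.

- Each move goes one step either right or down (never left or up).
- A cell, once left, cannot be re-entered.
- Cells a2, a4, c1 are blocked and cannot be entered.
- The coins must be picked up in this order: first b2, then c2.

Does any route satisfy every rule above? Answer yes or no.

yes

One route that works: a1 → b1 → b2 → c2 → c3 → c4.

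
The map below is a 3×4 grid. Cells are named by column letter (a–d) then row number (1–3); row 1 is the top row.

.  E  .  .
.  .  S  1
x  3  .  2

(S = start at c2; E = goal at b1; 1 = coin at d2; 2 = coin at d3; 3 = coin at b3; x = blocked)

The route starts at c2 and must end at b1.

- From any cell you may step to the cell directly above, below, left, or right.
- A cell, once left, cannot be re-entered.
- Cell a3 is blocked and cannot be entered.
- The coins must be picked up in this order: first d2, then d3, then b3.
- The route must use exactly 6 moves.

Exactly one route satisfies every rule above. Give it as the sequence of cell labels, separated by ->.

The waypoints must appear in the order d2, d3, b3, with no cell reused.
Route from c2: right 1 to d2, down 1 to d3, left 2 to b3, up 2 to b1 — 6 moves in all.
Check: order respected (1 at step 1, 2 at step 2, 3 at step 4); 6 moves as required.

c2 -> d2 -> d3 -> c3 -> b3 -> b2 -> b1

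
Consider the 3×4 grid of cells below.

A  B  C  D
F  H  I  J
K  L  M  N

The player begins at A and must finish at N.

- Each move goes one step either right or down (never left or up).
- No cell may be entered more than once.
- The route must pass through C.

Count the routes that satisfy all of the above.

A right/down-only route from A to N makes exactly 2 down-moves and 3 right-moves in some order.
With no other constraints that would be C(5,2) = 10 routes.
Split at C and multiply the segment counts: A→C: 1; C→N: 3; product = 3.
That gives 3 routes.

3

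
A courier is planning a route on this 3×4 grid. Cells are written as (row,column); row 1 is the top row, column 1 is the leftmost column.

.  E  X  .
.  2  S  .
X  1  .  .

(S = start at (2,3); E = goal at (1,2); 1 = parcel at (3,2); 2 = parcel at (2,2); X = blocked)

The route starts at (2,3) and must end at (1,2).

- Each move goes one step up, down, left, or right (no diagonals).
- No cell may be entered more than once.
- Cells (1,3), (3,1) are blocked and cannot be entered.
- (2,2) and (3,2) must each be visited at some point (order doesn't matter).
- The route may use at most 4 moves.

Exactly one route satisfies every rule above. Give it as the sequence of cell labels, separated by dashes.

The budget equals the shortest possible length, so every move has to be on a shortest route through the required cells.
Route from (2,3): down 1 to (3,3), left 1 to (3,2), up 2 to (1,2) — 4 moves in all.
Check: all required cells visited; 4 ≤ 4 moves.

(2,3) - (3,3) - (3,2) - (2,2) - (1,2)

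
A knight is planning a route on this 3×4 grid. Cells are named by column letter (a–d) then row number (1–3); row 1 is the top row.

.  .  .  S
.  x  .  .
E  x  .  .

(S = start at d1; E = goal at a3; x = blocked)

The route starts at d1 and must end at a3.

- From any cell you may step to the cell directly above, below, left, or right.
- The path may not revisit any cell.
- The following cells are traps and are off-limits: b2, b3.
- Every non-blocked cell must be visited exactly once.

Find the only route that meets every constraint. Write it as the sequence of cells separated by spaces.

d1 d2 d3 c3 c2 c1 b1 a1 a2 a3

Need to visit all 10 open cells exactly once, starting at d1 and ending at a3.
Route from d1: 2× down (reaching d3), left to c3, 2× up (reaching c1), 2× left (reaching a1), 2× down (reaching a3) — 9 moves in all.
Check: all 10 open cells covered.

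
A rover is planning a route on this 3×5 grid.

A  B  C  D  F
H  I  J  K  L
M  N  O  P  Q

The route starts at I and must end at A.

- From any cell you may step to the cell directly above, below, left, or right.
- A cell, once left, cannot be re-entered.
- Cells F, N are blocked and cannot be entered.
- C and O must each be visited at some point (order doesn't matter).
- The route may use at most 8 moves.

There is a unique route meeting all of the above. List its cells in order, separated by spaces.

The 8-move cap with required stops at C, O leaves no slack for detours.
Route from I: right 1 to J, down 1 to O, right 1 to P, up 2 to D, left 3 to A — 8 moves in all.
Check: all required cells visited; 8 ≤ 8 moves.

I J O P K D C B A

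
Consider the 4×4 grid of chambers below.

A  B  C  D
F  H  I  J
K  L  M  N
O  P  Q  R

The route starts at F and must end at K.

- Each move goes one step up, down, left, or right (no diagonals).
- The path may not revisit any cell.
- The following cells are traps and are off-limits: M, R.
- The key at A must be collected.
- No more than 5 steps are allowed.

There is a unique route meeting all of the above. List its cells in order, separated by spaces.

Any route must reach A and still end at K within 5 moves, so the order of the required stops is forced.
Route from F: up 1 to A, right 1 to B, down 2 to L, left 1 to K — 5 moves in all.
Check: all required cells visited; 5 ≤ 5 moves.

F A B H L K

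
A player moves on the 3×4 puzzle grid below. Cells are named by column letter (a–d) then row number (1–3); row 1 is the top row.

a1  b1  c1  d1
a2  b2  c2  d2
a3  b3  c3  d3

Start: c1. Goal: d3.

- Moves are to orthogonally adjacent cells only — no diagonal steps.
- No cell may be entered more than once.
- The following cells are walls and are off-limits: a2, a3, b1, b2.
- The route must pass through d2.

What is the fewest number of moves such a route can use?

Any route passes through d2 somewhere between c1 and d3. Summing Manhattan distances along the two legs (c1 → d2 → d3) gives a lower bound of 2 + 1 = 3 moves.
A route of 3 moves achieves this: c1 → c2 → d2 → d3.
Since 3 matches the lower bound, it is optimal.

3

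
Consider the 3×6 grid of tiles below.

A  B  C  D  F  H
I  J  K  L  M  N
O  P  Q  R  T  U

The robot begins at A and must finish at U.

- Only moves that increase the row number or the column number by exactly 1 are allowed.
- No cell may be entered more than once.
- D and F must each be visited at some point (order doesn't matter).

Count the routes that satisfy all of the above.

A right/down-only route from A to U makes exactly 2 down-moves and 5 right-moves in some order.
With no other constraints that would be C(7,2) = 21 routes.
A monotone route can only reach the required cells in the order D, F, so split there and multiply the segment counts: A→D: 1; D→F: 1; F→U: 3; product = 3.
That gives 3 routes.

3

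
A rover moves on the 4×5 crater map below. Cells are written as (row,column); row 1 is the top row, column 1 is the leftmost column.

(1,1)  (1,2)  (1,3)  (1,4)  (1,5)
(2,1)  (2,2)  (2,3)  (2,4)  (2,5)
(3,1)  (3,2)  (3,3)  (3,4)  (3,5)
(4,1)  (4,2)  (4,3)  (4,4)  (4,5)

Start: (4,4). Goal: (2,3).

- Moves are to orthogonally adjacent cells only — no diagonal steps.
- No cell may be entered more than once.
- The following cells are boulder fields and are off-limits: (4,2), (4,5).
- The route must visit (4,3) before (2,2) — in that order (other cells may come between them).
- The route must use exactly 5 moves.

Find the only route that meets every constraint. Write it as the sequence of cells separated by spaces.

The waypoints must appear in the order (4,3), (2,2), with no cell reused.
Route from (4,4): left 1 to (4,3), up 1 to (3,3), left 1 to (3,2), up 1 to (2,2), right 1 to (2,3) — 5 moves in all.
Check: order respected ((4,3) at step 1, (2,2) at step 4); 5 moves as required.

(4,4) (4,3) (3,3) (3,2) (2,2) (2,3)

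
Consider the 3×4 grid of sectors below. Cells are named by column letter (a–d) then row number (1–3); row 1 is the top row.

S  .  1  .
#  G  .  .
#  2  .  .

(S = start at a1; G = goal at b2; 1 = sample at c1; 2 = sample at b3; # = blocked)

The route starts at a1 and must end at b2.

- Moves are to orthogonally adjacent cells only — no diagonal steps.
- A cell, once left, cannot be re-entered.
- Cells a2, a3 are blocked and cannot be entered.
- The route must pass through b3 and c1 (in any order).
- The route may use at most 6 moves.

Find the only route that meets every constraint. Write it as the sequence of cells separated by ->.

The budget equals the shortest possible length, so every move has to be on a shortest route through the required cells.
Route from a1: 2× right (reaching c1), 2× down (reaching c3), left to b3, up to b2 — 6 moves in all.
Check: all required cells visited; 6 ≤ 6 moves.

a1 -> b1 -> c1 -> c2 -> c3 -> b3 -> b2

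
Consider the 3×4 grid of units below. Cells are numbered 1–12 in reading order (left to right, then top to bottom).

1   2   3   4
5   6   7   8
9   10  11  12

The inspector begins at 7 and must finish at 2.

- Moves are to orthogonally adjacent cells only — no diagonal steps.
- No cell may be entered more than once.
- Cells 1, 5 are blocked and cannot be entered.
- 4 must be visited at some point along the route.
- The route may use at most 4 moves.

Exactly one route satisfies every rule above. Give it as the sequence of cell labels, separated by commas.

The 4-move cap with required stops at 4 leaves no slack for detours.
Route from 7: right to 8, up to 4, 2× left (reaching 2) — 4 moves in all.
Check: all required cells visited; 4 ≤ 4 moves.

7, 8, 4, 3, 2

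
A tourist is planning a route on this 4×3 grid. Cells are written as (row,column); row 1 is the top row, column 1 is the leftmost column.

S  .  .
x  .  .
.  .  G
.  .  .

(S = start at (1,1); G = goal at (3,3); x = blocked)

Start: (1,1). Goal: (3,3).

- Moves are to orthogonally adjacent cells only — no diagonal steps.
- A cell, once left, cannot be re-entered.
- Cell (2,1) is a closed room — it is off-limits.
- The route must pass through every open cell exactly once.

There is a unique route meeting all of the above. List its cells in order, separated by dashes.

Need to visit all 11 open cells exactly once, starting at (1,1) and ending at (3,3).
Cell (4,3) has only two open neighbours ((3,3) and (4,2)), so the path must pass straight through it: one of those is the cell it's entered from and the other is where it exits.
Route from (1,1): 2× right (reaching (1,3)), down to (2,3), left to (2,2), down to (3,2), left to (3,1), down to (4,1), 2× right (reaching (4,3)), up to (3,3) — 10 moves in all.
Check: all 11 open cells covered.

(1,1) - (1,2) - (1,3) - (2,3) - (2,2) - (3,2) - (3,1) - (4,1) - (4,2) - (4,3) - (3,3)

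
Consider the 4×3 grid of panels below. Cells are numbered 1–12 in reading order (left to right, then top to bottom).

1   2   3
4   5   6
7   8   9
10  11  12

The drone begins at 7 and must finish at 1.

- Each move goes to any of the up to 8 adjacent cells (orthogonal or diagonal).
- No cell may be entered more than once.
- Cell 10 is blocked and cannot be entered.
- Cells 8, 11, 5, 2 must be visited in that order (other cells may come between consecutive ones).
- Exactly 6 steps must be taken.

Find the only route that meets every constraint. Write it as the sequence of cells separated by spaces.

The waypoints must appear in the order 8, 11, 5, 2, with no cell reused.
Route from 7: right 1 to 8, down 1 to 11, up-right 1 to 9, up-left 1 to 5, up 1 to 2, left 1 to 1 — 6 moves in all.
Check: order respected (8 at step 1, 11 at step 2, 5 at step 4, 2 at step 5); 6 moves as required.

7 8 11 9 5 2 1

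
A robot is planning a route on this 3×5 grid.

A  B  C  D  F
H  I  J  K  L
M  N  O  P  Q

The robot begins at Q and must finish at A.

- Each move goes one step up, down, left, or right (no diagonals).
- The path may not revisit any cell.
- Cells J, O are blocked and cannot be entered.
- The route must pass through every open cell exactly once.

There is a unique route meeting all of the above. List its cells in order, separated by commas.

Need to visit all 13 open cells exactly once, starting at Q and ending at A.
Cell C has only two open neighbours (B and D), so the path must pass straight through it: one of those is the cell it's entered from and the other is where it exits.
Route from Q: left to P, up to K, right to L, up to F, 3× left (reaching B), 2× down (reaching N), left to M, 2× up (reaching A) — 12 moves in all.
Check: all 13 open cells covered.

Q, P, K, L, F, D, C, B, I, N, M, H, A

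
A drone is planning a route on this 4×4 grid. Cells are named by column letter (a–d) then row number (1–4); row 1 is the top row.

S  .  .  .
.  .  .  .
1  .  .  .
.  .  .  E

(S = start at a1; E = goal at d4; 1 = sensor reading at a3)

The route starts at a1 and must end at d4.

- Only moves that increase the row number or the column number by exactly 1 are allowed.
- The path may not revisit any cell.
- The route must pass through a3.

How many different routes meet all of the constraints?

4

A right/down-only route from a1 to d4 makes exactly 3 down-moves and 3 right-moves in some order.
With no other constraints that would be C(6,3) = 20 routes.
Split at a3 and multiply the segment counts: a1→a3: 1; a3→d4: 4; product = 4.
That gives 4 routes.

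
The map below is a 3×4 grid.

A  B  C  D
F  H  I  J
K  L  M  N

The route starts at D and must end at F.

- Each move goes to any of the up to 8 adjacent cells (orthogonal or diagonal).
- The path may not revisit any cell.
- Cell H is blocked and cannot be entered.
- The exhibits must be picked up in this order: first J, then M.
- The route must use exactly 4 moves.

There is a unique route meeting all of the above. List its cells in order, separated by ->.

D -> J -> M -> L -> F

The waypoints must appear in the order J, M, with no cell reused.
Route from D: down to J, down-left to M, left to L, up-left to F — 4 moves in all.
Check: order respected (J at step 1, M at step 2); 4 moves as required.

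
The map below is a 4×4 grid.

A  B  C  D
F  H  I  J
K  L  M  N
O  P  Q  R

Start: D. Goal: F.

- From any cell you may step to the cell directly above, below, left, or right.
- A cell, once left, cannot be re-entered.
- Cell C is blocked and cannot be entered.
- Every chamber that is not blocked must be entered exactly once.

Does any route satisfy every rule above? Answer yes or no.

yes

One route that works: D → J → N → R → Q → P → O → K → L → M → I → H → B → A → F.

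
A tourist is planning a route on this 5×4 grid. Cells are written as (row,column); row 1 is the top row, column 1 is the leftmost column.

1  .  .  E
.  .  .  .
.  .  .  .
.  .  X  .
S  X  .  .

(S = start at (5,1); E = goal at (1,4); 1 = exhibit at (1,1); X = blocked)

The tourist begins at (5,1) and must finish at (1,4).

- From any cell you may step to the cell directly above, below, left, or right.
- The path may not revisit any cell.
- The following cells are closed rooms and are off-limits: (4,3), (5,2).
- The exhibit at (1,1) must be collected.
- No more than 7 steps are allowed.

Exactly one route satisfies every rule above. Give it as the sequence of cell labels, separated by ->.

(5,1) -> (4,1) -> (3,1) -> (2,1) -> (1,1) -> (1,2) -> (1,3) -> (1,4)

The budget equals the shortest possible length, so every move has to be on a shortest route through the required cells.
Route from (5,1): 4× up (reaching (1,1)), 3× right (reaching (1,4)) — 7 moves in all.
Check: all required cells visited; 7 ≤ 7 moves.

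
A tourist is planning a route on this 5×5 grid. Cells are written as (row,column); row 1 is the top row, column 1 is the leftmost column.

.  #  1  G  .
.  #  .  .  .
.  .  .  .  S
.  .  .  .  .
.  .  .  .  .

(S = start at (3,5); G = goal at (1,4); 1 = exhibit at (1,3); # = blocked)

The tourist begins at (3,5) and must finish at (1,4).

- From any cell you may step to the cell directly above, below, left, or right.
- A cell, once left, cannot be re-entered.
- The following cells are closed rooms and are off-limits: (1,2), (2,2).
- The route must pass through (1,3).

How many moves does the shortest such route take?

Any route passes through (1,3) somewhere between (3,5) and (1,4). Summing Manhattan distances along the two legs ((3,5) → (1,3) → (1,4)) gives a lower bound of 4 + 1 = 5 moves.
A route of 5 moves achieves this: (3,5) → (2,5) → (2,4) → (2,3) → (1,3) → (1,4).
Since 5 matches the lower bound, it is optimal.

5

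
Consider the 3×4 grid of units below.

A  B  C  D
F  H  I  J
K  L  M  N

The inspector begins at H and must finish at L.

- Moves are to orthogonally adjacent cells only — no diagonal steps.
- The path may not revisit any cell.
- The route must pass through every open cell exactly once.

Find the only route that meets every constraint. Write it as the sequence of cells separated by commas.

Need to visit all 12 open cells exactly once, starting at H and ending at L.
Cell A has only two open neighbours (F and B), so the path must pass straight through it: one of those is the cell it's entered from and the other is where it exits.
Route from H: right 1 to I, down 1 to M, right 1 to N, up 2 to D, left 3 to A, down 2 to K, right 1 to L — 11 moves in all.
Check: all 12 open cells covered.

H, I, M, N, J, D, C, B, A, F, K, L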